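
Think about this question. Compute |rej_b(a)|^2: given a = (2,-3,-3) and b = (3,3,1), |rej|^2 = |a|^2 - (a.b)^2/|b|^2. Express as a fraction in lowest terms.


|a|^2 = 2^2 + (-3)^2 + (-3)^2 = 22
|b|^2 = 3^2 + 3^2 + 1^2 = 19
a . b = 2*3 + (-3)*3 + (-3)*1 = -6
(a.b)^2 = (-6)^2 = 36
|rej|^2 = 22 - 36/19
= (418 - 36)/19
= 382/19
In lowest terms: 382/19


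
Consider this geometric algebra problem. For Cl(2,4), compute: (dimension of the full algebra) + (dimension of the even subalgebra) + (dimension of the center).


n = 2 + 4 = 6
Total dim = 2^6 = 64
Even subalgebra dim = 2^5 = 32
n is even, so center dim = 1
Sum = 64 + 32 + 1 = 97


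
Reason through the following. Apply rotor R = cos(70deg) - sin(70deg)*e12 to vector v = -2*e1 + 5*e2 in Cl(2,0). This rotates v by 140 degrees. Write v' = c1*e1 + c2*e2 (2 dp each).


Rotor R = cos(70deg) - sin(70deg)*e12
Rotation angle theta = 2 * 70 = 140 degrees
v' = R*v*~R rotates v by theta.
cos(140deg) = -0.7660, sin(140deg) = 0.6428
v'_1 = -2*cos(140deg) - 5*sin(140deg)
= -2*(-0.7660) - 5*0.6428
= -1.68
v'_2 = -2*sin(140deg) + 5*cos(140deg)
= -2*0.6428 + 5*(-0.7660)
= -5.12
v' = -1.68*e1 - 5.12*e2


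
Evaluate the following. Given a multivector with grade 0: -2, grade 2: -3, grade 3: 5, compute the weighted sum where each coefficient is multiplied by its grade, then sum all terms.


Grade-weighted sum = sum of grade_k * coefficient_k
0*(-2) = 0
2*(-3) = -6
3*5 = 15
Total = 0 + (-6) + 15 = 9


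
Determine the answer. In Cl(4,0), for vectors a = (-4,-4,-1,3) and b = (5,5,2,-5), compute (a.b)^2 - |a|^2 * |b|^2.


a . b = (-4)*5 + (-4)*5 + (-1)*2 + 3*(-5)
= -20 + (-20) + (-2) + (-15) = -57
|a|^2 = (-4)^2 + (-4)^2 + (-1)^2 + 3^2 = 42
|b|^2 = 5^2 + 5^2 + 2^2 + (-5)^2 = 79
(a.b)^2 = (-57)^2 = 3249
|a|^2 * |b|^2 = 42 * 79 = 3318
Result = 3249 - 3318 = -69


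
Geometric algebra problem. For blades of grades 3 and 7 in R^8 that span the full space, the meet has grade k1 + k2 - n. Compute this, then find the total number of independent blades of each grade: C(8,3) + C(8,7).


Meet grade = grade(A) + grade(B) - n
= 3 + 7 - 8 = 2
C(8,3) = 56
C(8,7) = 8
dim_A + dim_B = 56 + 8 = 64


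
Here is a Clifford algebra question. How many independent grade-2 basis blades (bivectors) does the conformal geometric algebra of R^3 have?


The conformal model of R^3 uses Cl(4,1) with m = 3 + 2 = 5 generators.
Number of grade-2 blades = C(m, 2) = C(5, 2)
= 5*4/2 = 10


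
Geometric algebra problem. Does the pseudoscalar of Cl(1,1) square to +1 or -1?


The pseudoscalar I = e1...e_n (product of all n generators) of Cl(p,q) satisfies I^2 = (-1)^(q + n(n-1)/2).
p = 1, q = 1, n = p + q = 2
n(n-1)/2 = 2 * 1 / 2 = 1
Exponent = q + n(n-1)/2 = 1 + 1 = 2
I^2 = (-1)^2 = +1


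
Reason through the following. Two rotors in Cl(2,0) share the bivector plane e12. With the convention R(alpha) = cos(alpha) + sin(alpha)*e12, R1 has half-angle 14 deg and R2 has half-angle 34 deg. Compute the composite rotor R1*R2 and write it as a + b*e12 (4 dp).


Same-plane rotors commute and their half-angles add:
R1*R2 = cos(a1 + a2) + sin(a1 + a2)*e12.
a1 + a2 = 14 + 34 = 48 deg
cos(48 deg) = 0.6691
sin(48 deg) = 0.7431
R1*R2 = 0.6691 + 0.7431*e12


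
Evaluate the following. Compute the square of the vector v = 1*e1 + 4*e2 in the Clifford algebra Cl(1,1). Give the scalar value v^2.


v^2 = sum of c_i^2 * e_i^2
Positive signature terms (e_i^2 = +1): 1^2 = 1
Negative signature terms (e_j^2 = -1): 4^2 = 16
v^2 = 1 - 16 = -15


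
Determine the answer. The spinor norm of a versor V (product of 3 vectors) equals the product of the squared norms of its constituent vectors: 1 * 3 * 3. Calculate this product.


Spinor norm N(V) = |v1|^2 * |v2|^2 * ... * |v3|^2
= 1 * 3 * 3
Running product: 1, 3, 9
N(V) = 9


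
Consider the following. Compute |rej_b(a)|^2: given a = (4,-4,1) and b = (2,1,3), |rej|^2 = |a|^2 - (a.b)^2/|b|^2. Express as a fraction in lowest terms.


|a|^2 = 4^2 + (-4)^2 + 1^2 = 33
|b|^2 = 2^2 + 1^2 + 3^2 = 14
a . b = 4*2 + (-4)*1 + 1*3 = 7
(a.b)^2 = 7^2 = 49
|rej|^2 = 33 - 49/14
= (462 - 49)/14
= 413/14
In lowest terms: 59/2


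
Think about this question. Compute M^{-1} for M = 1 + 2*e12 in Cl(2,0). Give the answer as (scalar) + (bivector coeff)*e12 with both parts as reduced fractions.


M = 1 + 2*e12, where e12^2 = -1.
Since M commutes with its reverse ~M = a - b*e12, M * ~M = a^2 - b^2*e12^2 = a^2 + b^2.
So M^{-1} = ~M / (a^2 + b^2) = (a - b*e12)/(a^2 + b^2).
a^2 + b^2 = 1 + 4 = 5
Scalar part = 1/5 = 1/5
Bivector coeff = -2/5 = -2/5
M^{-1} = 1/5 - 2/5*e12


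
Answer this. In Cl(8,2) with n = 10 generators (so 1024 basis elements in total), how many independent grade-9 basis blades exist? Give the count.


Number of grade-k basis blades in Cl(p,q) with n = p + q is C(n, k).
n = 8 + 2 = 10
C(10, 9) = 10! / (9! * 1!)
= 3628800 / (362880 * 1)
= 10


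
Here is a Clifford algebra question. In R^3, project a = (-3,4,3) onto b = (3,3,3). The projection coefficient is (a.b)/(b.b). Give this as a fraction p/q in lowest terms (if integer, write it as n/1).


Projection coefficient = (a . b) / (b . b)
a . b = (-3)*3 + 4*3 + 3*3
= -9 + 12 + 9 = 12
b . b = 3^2 + 3^2 + 3^2
= 9 + 9 + 9 = 27
Coefficient = 12/27
In lowest terms: 4/9


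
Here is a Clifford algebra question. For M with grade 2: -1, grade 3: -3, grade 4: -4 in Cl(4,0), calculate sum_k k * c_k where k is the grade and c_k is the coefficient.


Grade-weighted sum = sum of grade_k * coefficient_k
2*(-1) = -2
3*(-3) = -9
4*(-4) = -16
Total = -2 + (-9) + (-16) = -27


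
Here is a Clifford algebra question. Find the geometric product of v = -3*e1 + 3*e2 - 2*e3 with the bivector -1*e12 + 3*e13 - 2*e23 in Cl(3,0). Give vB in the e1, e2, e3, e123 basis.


vB has grade-1 (vector) and grade-3 (trivector) parts: vB = (v _| B) + (v ^ B).
Vector part <vB>_1:
  e1: -v2*b12 - v3*b13 = -(3)*(-1) - (-2)*(3) = 9
  e2: v1*b12 - v3*b23 = (-3)*(-1) - (-2)*(-2) = -1
  e3: v1*b13 + v2*b23 = (-3)*(3) + (3)*(-2) = -15
Trivector part <vB>_3:
  e123: v1*b23 - v2*b13 + v3*b12 = (-3)*(-2) - (3)*(3) + (-2)*(-1) = -1
vB = 9*e1 - 1*e2 - 15*e3 - 1*e123


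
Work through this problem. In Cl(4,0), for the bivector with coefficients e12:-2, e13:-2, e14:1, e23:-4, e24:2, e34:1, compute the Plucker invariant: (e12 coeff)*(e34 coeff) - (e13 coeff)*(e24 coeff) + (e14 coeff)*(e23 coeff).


Plucker relation: af - be + cd
a*f = (-2)*1 = -2
b*e = (-2)*2 = -4
c*d = 1*(-4) = -4
af - be + cd = -2 - (-4) + (-4)
= -2


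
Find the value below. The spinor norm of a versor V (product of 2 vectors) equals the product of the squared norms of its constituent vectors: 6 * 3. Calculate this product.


Spinor norm N(V) = |v1|^2 * |v2|^2 * ... * |v2|^2
= 6 * 3
Running product: 6, 18
N(V) = 18


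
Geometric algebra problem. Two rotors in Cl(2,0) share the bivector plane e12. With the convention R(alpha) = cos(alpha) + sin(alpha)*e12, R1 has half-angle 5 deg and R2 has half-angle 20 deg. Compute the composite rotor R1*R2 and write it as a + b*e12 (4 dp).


Same-plane rotors commute and their half-angles add:
R1*R2 = cos(a1 + a2) + sin(a1 + a2)*e12.
a1 + a2 = 5 + 20 = 25 deg
cos(25 deg) = 0.9063
sin(25 deg) = 0.4226
R1*R2 = 0.9063 + 0.4226*e12


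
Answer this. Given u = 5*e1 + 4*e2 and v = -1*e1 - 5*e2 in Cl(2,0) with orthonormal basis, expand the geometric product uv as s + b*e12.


Expand: (5*e1 + 4*e2)(-1*e1 - 5*e2)
= 5*(-1)*e1e1 + 5*(-5)*e1e2 + 4*(-1)*e2e1 + 4*(-5)*e2e2
Using e1^2 = e2^2 = 1, e2e1 = -e1e2:
Scalar part s = 5*(-1) + 4*(-5) = -5 + (-20) = -25
Bivector part b = 5*(-5) - 4*(-1) = -25 - (-4) = -21
uv = -25 - 21*e12


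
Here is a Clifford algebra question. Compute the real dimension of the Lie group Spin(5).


Spin(n) double-covers SO(n); both have Lie algebra so(n) of dimension n(n-1)/2.
n = 5
n(n-1) = 5 * 4 = 20
dim Spin(5) = 20/2 = 10


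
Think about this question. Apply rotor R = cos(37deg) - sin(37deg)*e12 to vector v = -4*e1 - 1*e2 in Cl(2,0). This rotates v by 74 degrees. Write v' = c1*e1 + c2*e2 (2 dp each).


Rotor R = cos(37deg) - sin(37deg)*e12
Rotation angle theta = 2 * 37 = 74 degrees
v' = R*v*~R rotates v by theta.
cos(74deg) = 0.2756, sin(74deg) = 0.9613
v'_1 = -4*cos(74deg) - (-1)*sin(74deg)
= -4*0.2756 - (-1)*0.9613
= -0.14
v'_2 = -4*sin(74deg) + (-1)*cos(74deg)
= -4*0.9613 + (-1)*0.2756
= -4.12
v' = -0.14*e1 - 4.12*e2


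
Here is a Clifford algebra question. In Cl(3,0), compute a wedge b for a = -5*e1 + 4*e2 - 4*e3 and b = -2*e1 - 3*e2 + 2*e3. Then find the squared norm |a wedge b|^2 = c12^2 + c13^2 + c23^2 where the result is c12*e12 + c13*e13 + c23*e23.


a wedge b = (a1*b2 - a2*b1)*e12 + (a1*b3 - a3*b1)*e13 + (a2*b3 - a3*b2)*e23
e12 coeff: (-5)*(-3) - 4*(-2) = 15 - (-8) = 23
e13 coeff: (-5)*2 - (-4)*(-2) = -10 - 8 = -18
e23 coeff: 4*2 - (-4)*(-3) = 8 - 12 = -4
|a wedge b|^2 = 23^2 + (-18)^2 + (-4)^2
= 529 + 324 + 16
= 869


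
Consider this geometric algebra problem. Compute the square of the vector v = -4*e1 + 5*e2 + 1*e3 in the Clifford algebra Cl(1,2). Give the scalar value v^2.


v^2 = sum of c_i^2 * e_i^2
Positive signature terms (e_i^2 = +1): (-4)^2 = 16
Negative signature terms (e_j^2 = -1): 5^2 + 1^2 = 26
v^2 = 16 - 26 = -10


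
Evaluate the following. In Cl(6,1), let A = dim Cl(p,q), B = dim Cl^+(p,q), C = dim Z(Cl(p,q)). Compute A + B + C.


n = 6 + 1 = 7
Total dim = 2^7 = 128
Even subalgebra dim = 2^6 = 64
n is odd, so center dim = 2
Sum = 128 + 64 + 2 = 194


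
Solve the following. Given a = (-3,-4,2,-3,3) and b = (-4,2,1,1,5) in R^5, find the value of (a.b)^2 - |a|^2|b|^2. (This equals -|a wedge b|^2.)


a . b = (-3)*(-4) + (-4)*2 + 2*1 + (-3)*1 + 3*5
= 12 + (-8) + 2 + (-3) + 15 = 18
|a|^2 = (-3)^2 + (-4)^2 + 2^2 + (-3)^2 + 3^2 = 47
|b|^2 = (-4)^2 + 2^2 + 1^2 + 1^2 + 5^2 = 47
(a.b)^2 = 18^2 = 324
|a|^2 * |b|^2 = 47 * 47 = 2209
Result = 324 - 2209 = -1885


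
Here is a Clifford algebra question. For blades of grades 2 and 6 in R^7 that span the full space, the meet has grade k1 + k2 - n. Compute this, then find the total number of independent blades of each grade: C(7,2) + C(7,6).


Meet grade = grade(A) + grade(B) - n
= 2 + 6 - 7 = 1
C(7,2) = 21
C(7,6) = 7
dim_A + dim_B = 21 + 7 = 28


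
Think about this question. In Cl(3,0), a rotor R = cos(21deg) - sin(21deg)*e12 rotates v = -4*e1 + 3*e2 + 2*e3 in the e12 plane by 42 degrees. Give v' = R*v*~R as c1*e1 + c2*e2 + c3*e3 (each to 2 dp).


Rotor R = cos(21deg) - sin(21deg)*e12
Rotation angle theta = 2 * 21 = 42 degrees in the e12 plane (e1 -> e2).
The component perpendicular to the plane (e3) is invariant: v'_3 = v3 = 2.00
cos(42deg) = 0.7431, sin(42deg) = 0.6691
v'_1 = v1*cos(theta) - v2*sin(theta) = -4*0.7431 - 3*0.6691 = -4.98
v'_2 = v1*sin(theta) + v2*cos(theta) = -4*0.6691 + 3*0.7431 = -0.45
v' = -4.98*e1 - 0.45*e2 + 2.00*e3


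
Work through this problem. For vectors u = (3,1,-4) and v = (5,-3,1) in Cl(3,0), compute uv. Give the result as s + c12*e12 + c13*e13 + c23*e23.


In Cl(3,0): e_i^2 = 1, e_ie_j = -e_je_i for i != j.
Scalar part = u . v = 3*5 + 1*(-3) + (-4)*1
= 15 + (-3) + (-4) = 8
e12 coeff = 3*(-3) - 1*5 = -9 - 5 = -14
e13 coeff = 3*1 - (-4)*5 = 3 - (-20) = 23
e23 coeff = 1*1 - (-4)*(-3) = 1 - 12 = -11
uv = 8 - 14*e12 + 23*e13 - 11*e23


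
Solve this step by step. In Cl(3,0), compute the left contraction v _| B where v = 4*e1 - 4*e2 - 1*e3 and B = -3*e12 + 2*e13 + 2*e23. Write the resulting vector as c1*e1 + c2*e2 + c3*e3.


Left contraction v _| B = <vB>_1 (grade-1 part of the geometric product vB).
Using e1_|e12 = e2, e2_|e12 = -e1, e1_|e13 = e3, e3_|e13 = -e1, e2_|e23 = e3, e3_|e23 = -e2:
e1 coeff: -v2*b12 - v3*b13 = -(-4)*(-3) - (-1)*(2) = -10
e2 coeff: v1*b12 - v3*b23 = (4)*(-3) - (-1)*(2) = -10
e3 coeff: v1*b13 + v2*b23 = (4)*(2) + (-4)*(2) = 0
v _| B = -10*e1 - 10*e2 + 0*e3


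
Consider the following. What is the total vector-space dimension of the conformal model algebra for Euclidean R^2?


The conformal model of R^2 uses Cl(3,1): the 2 Euclidean generators plus two extra orthogonal generators e+ (e+^2 = +1) and e- (e-^2 = -1), from which the null vectors e0, einf are built.
Number of generators m = 2 + 2 = 4.
dim Cl(p,q) = 2^m = 2^4 = 16


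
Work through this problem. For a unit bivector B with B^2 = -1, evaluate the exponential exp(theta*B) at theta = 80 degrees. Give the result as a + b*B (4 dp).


For a unit bivector B with B^2 = -1, the exponential series gives
e^(theta*B) = cos(theta) + sin(theta)*B (the GA analogue of Euler's formula).
theta = 80 degrees = 1.396263 rad
cos(80 deg) = 0.1736
sin(80 deg) = 0.9848
exp(theta*B) = 0.1736 + 0.9848*B


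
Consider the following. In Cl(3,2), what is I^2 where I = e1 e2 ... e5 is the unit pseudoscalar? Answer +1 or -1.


The pseudoscalar I = e1...e_n (product of all n generators) of Cl(p,q) satisfies I^2 = (-1)^(q + n(n-1)/2).
p = 3, q = 2, n = p + q = 5
n(n-1)/2 = 5 * 4 / 2 = 10
Exponent = q + n(n-1)/2 = 2 + 10 = 12
I^2 = (-1)^12 = +1


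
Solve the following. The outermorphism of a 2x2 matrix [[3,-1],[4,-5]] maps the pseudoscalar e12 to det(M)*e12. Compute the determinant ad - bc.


The outermorphism of a linear map f sends e1^e2 to f(e1)^f(e2).
f(e1) = 3*e1 + 4*e2
f(e2) = -1*e1 - 5*e2
f(e1) ^ f(e2) = (3*e1 + 4*e2) ^ (-1*e1 - 5*e2)
= 3*(-5)*e12 + 4*(-1)*e21
= (-15 - (-4))*e12
= -11*e12
Coefficient = -11


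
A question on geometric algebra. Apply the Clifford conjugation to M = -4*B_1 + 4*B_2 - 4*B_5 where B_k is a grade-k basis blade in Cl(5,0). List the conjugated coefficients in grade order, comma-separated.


Clifford conjugate sign for grade k: (-1)^(k(k+1)/2)
Grade 1: (-1)^(1*2/2) = (-1)^1 = -1, coeff -4 -> 4
Grade 2: (-1)^(2*3/2) = (-1)^3 = -1, coeff 4 -> -4
Grade 5: (-1)^(5*6/2) = (-1)^15 = -1, coeff -4 -> 4
Conjugated coefficients: 4, -4, 4


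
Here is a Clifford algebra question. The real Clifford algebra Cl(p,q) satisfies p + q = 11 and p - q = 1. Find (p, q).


We need p + q = 11 and p - q = 1.
Adding: 2p = 11 + 1 = 12, so p = 6.
Then q = 11 - 6 = 5.
(p, q) = (6, 5)


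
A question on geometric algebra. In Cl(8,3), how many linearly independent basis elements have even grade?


Even subalgebra dimension = 2^(n-1)
n = 8 + 3 = 11
2^(11 - 1) = 2^10 = 1024
Verification: sum of C(11,k) for even k = 1 + 55 + 330 + 462 + 165 + 11 = 1024
Result = 1024


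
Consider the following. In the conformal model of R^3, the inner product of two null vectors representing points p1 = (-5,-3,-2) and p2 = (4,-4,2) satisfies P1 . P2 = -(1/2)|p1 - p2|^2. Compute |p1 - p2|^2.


p1 - p2 = (-9, 1, -4)
|p1 - p2|^2 = (-9)^2 + 1^2 + (-4)^2
= 81 + 1 + 16
= 98


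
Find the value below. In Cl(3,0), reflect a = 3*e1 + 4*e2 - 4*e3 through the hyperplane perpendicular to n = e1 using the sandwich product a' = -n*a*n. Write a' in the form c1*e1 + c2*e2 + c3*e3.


Reflection formula: a' = -n*a*n, with n = e1 (unit vector, n^2 = 1).
For reflection through hyperplane perp to e1:
The component along e1 flips sign, others stay.
a = (3, 4, -4)
a' = (-3, 4, -4)
a' = -3*e1 + 4*e2 - 4*e3


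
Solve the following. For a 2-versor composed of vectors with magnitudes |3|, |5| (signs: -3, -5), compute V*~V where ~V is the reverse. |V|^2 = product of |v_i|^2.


Each vector v_i has |v_i|^2 = s_i^2
Squared scales: (-3)^2 = 9, (-5)^2 = 25
|V|^2 = 9 * 25
= 225


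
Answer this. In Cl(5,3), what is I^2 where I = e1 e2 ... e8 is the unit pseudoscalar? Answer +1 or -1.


The pseudoscalar I = e1...e_n (product of all n generators) of Cl(p,q) satisfies I^2 = (-1)^(q + n(n-1)/2).
p = 5, q = 3, n = p + q = 8
n(n-1)/2 = 8 * 7 / 2 = 28
Exponent = q + n(n-1)/2 = 3 + 28 = 31
I^2 = (-1)^31 = -1


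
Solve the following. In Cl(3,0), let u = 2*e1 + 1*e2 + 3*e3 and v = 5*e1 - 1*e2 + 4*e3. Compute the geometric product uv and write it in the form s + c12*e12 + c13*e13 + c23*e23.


In Cl(3,0): e_i^2 = 1, e_ie_j = -e_je_i for i != j.
Scalar part = u . v = 2*5 + 1*(-1) + 3*4
= 10 + (-1) + 12 = 21
e12 coeff = 2*(-1) - 1*5 = -2 - 5 = -7
e13 coeff = 2*4 - 3*5 = 8 - 15 = -7
e23 coeff = 1*4 - 3*(-1) = 4 - (-3) = 7
uv = 21 - 7*e12 - 7*e13 + 7*e23


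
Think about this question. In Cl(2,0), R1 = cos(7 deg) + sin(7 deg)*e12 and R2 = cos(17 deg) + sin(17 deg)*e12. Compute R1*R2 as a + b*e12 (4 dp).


Same-plane rotors commute and their half-angles add:
R1*R2 = cos(a1 + a2) + sin(a1 + a2)*e12.
a1 + a2 = 7 + 17 = 24 deg
cos(24 deg) = 0.9135
sin(24 deg) = 0.4067
R1*R2 = 0.9135 + 0.4067*e12


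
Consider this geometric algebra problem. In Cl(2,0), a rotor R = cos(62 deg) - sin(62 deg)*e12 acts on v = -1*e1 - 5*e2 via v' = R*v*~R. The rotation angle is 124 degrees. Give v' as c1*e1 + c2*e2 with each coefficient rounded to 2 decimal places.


Rotor R = cos(62deg) - sin(62deg)*e12
Rotation angle theta = 2 * 62 = 124 degrees
v' = R*v*~R rotates v by theta.
cos(124deg) = -0.5592, sin(124deg) = 0.8290
v'_1 = -1*cos(124deg) - (-5)*sin(124deg)
= -1*(-0.5592) - (-5)*0.8290
= 4.70
v'_2 = -1*sin(124deg) + (-5)*cos(124deg)
= -1*0.8290 + (-5)*(-0.5592)
= 1.97
v' = 4.70*e1 + 1.97*e2


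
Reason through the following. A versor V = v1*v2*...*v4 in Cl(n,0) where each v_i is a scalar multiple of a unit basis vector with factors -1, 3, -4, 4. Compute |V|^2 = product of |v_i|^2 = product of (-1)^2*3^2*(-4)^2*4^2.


Each vector v_i has |v_i|^2 = s_i^2
Squared scales: (-1)^2 = 1, 3^2 = 9, (-4)^2 = 16, 4^2 = 16
|V|^2 = 1 * 9 * 16 * 16
= 2304


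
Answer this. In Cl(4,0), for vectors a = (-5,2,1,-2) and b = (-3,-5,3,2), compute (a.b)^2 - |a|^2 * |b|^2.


a . b = (-5)*(-3) + 2*(-5) + 1*3 + (-2)*2
= 15 + (-10) + 3 + (-4) = 4
|a|^2 = (-5)^2 + 2^2 + 1^2 + (-2)^2 = 34
|b|^2 = (-3)^2 + (-5)^2 + 3^2 + 2^2 = 47
(a.b)^2 = 4^2 = 16
|a|^2 * |b|^2 = 34 * 47 = 1598
Result = 16 - 1598 = -1582


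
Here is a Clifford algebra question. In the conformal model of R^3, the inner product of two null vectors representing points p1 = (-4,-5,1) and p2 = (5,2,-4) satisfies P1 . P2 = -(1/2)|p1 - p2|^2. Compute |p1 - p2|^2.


p1 - p2 = (-9, -7, 5)
|p1 - p2|^2 = (-9)^2 + (-7)^2 + 5^2
= 81 + 49 + 25
= 155


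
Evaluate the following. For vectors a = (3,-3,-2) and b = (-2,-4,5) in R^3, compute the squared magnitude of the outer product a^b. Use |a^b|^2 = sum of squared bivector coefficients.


a wedge b = (a1*b2 - a2*b1)*e12 + (a1*b3 - a3*b1)*e13 + (a2*b3 - a3*b2)*e23
e12 coeff: 3*(-4) - (-3)*(-2) = -12 - 6 = -18
e13 coeff: 3*5 - (-2)*(-2) = 15 - 4 = 11
e23 coeff: (-3)*5 - (-2)*(-4) = -15 - 8 = -23
|a wedge b|^2 = (-18)^2 + 11^2 + (-23)^2
= 324 + 121 + 529
= 974


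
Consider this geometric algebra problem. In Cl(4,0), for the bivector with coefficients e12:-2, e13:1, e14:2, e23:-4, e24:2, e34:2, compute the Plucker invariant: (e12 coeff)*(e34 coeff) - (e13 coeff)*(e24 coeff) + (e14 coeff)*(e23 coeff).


Plucker relation: af - be + cd
a*f = (-2)*2 = -4
b*e = 1*2 = 2
c*d = 2*(-4) = -8
af - be + cd = -4 - 2 + (-8)
= -14


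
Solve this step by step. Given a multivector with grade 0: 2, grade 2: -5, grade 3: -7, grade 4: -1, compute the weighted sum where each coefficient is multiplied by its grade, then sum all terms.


Grade-weighted sum = sum of grade_k * coefficient_k
0*2 = 0
2*(-5) = -10
3*(-7) = -21
4*(-1) = -4
Total = 0 + (-10) + (-21) + (-4) = -35


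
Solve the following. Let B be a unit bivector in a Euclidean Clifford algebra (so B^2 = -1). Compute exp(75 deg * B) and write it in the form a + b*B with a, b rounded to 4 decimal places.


For a unit bivector B with B^2 = -1, the exponential series gives
e^(theta*B) = cos(theta) + sin(theta)*B (the GA analogue of Euler's formula).
theta = 75 degrees = 1.308997 rad
cos(75 deg) = 0.2588
sin(75 deg) = 0.9659
exp(theta*B) = 0.2588 + 0.9659*B


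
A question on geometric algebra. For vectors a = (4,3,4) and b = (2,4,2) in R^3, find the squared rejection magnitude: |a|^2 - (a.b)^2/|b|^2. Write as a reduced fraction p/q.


|a|^2 = 4^2 + 3^2 + 4^2 = 41
|b|^2 = 2^2 + 4^2 + 2^2 = 24
a . b = 4*2 + 3*4 + 4*2 = 28
(a.b)^2 = 28^2 = 784
|rej|^2 = 41 - 784/24
= (984 - 784)/24
= 200/24
In lowest terms: 25/3


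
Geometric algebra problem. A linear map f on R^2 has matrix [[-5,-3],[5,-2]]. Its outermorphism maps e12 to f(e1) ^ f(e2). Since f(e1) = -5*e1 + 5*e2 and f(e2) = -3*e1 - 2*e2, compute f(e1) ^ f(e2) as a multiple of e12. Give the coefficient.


The outermorphism of a linear map f sends e1^e2 to f(e1)^f(e2).
f(e1) = -5*e1 + 5*e2
f(e2) = -3*e1 - 2*e2
f(e1) ^ f(e2) = (-5*e1 + 5*e2) ^ (-3*e1 - 2*e2)
= (-5)*(-2)*e12 + 5*(-3)*e21
= (10 - (-15))*e12
= 25*e12
Coefficient = 25


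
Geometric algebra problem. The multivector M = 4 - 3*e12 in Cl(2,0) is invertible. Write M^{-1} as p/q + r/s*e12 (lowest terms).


M = 4 - 3*e12, where e12^2 = -1.
Since M commutes with its reverse ~M = a - b*e12, M * ~M = a^2 - b^2*e12^2 = a^2 + b^2.
So M^{-1} = ~M / (a^2 + b^2) = (a - b*e12)/(a^2 + b^2).
a^2 + b^2 = 16 + 9 = 25
Scalar part = 4/25 = 4/25
Bivector coeff = 3/25 = 3/25
M^{-1} = 4/25 + 3/25*e12


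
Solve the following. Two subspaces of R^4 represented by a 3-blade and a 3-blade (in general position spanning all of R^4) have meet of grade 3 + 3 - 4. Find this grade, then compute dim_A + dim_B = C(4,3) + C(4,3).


Meet grade = grade(A) + grade(B) - n
= 3 + 3 - 4 = 2
C(4,3) = 4
C(4,3) = 4
dim_A + dim_B = 4 + 4 = 8


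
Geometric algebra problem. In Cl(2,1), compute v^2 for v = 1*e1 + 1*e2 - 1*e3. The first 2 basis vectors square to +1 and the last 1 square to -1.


v^2 = sum of c_i^2 * e_i^2
Positive signature terms (e_i^2 = +1): 1^2 + 1^2 = 2
Negative signature terms (e_j^2 = -1): (-1)^2 = 1
v^2 = 2 - 1 = 1


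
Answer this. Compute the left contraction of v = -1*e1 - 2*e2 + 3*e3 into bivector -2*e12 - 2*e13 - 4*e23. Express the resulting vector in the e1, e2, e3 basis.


Left contraction v _| B = <vB>_1 (grade-1 part of the geometric product vB).
Using e1_|e12 = e2, e2_|e12 = -e1, e1_|e13 = e3, e3_|e13 = -e1, e2_|e23 = e3, e3_|e23 = -e2:
e1 coeff: -v2*b12 - v3*b13 = -(-2)*(-2) - (3)*(-2) = 2
e2 coeff: v1*b12 - v3*b23 = (-1)*(-2) - (3)*(-4) = 14
e3 coeff: v1*b13 + v2*b23 = (-1)*(-2) + (-2)*(-4) = 10
v _| B = 2*e1 + 14*e2 + 10*e3


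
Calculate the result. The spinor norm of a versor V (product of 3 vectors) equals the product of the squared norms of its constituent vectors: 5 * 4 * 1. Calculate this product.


Spinor norm N(V) = |v1|^2 * |v2|^2 * ... * |v3|^2
= 5 * 4 * 1
Running product: 5, 20, 20
N(V) = 20


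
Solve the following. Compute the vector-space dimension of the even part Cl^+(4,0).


Even subalgebra dimension = 2^(n-1)
n = 4 + 0 = 4
2^(4 - 1) = 2^3 = 8
Verification: sum of C(4,k) for even k = 1 + 6 + 1 = 8
Result = 8


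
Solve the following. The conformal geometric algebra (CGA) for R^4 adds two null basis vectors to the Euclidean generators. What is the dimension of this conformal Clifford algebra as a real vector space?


The conformal model of R^4 uses Cl(5,1): the 4 Euclidean generators plus two extra orthogonal generators e+ (e+^2 = +1) and e- (e-^2 = -1), from which the null vectors e0, einf are built.
Number of generators m = 4 + 2 = 6.
dim Cl(p,q) = 2^m = 2^6 = 64


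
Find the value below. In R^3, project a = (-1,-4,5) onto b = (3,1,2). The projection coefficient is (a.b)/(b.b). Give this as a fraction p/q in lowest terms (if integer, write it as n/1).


Projection coefficient = (a . b) / (b . b)
a . b = (-1)*3 + (-4)*1 + 5*2
= -3 + (-4) + 10 = 3
b . b = 3^2 + 1^2 + 2^2
= 9 + 1 + 4 = 14
Coefficient = 3/14
In lowest terms: 3/14


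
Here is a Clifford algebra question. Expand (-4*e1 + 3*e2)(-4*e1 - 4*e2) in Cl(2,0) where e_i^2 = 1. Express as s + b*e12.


Expand: (-4*e1 + 3*e2)(-4*e1 - 4*e2)
= (-4)*(-4)*e1e1 + (-4)*(-4)*e1e2 + 3*(-4)*e2e1 + 3*(-4)*e2e2
Using e1^2 = e2^2 = 1, e2e1 = -e1e2:
Scalar part s = (-4)*(-4) + 3*(-4) = 16 + (-12) = 4
Bivector part b = (-4)*(-4) - 3*(-4) = 16 - (-12) = 28
uv = 4 + 28*e12


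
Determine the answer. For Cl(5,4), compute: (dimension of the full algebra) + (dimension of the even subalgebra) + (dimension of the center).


n = 5 + 4 = 9
Total dim = 2^9 = 512
Even subalgebra dim = 2^8 = 256
n is odd, so center dim = 2
Sum = 512 + 256 + 2 = 770


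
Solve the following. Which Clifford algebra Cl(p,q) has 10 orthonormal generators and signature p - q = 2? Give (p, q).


We need p + q = 10 and p - q = 2.
Adding: 2p = 10 + 2 = 12, so p = 6.
Then q = 10 - 6 = 4.
(p, q) = (6, 4)


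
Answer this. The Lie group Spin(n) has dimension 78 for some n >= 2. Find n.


dim Spin(n) = dim so(n) = n(n-1)/2.
Solve n(n-1)/2 = 78, i.e. n^2 - n - 156 = 0.
Discriminant = 1 + 8*78 = 625
n = (1 + sqrt(625))/2 = (1 + 25)/2 = 13


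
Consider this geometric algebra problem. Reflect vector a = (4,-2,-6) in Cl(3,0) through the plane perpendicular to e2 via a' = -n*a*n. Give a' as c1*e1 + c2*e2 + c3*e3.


Reflection formula: a' = -n*a*n, with n = e2 (unit vector, n^2 = 1).
For reflection through hyperplane perp to e2:
The component along e2 flips sign, others stay.
a = (4, -2, -6)
a' = (4, 2, -6)
a' = 4*e1 + 2*e2 - 6*e3


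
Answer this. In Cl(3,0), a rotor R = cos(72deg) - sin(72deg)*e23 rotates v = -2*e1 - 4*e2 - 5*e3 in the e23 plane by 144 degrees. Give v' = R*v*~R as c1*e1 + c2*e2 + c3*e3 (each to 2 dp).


Rotor R = cos(72deg) - sin(72deg)*e23
Rotation angle theta = 2 * 72 = 144 degrees in the e23 plane (e2 -> e3).
The component perpendicular to the plane (e1) is invariant: v'_1 = v1 = -2.00
cos(144deg) = -0.8090, sin(144deg) = 0.5878
v'_2 = v2*cos(theta) - v3*sin(theta) = -4*(-0.8090) - (-5)*0.5878 = 6.17
v'_3 = v2*sin(theta) + v3*cos(theta) = -4*0.5878 + (-5)*(-0.8090) = 1.69
v' = -2.00*e1 + 6.17*e2 + 1.69*e3


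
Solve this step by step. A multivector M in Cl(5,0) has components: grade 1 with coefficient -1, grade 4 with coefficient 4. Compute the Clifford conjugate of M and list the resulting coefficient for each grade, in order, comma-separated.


Clifford conjugate sign for grade k: (-1)^(k(k+1)/2)
Grade 1: (-1)^(1*2/2) = (-1)^1 = -1, coeff -1 -> 1
Grade 4: (-1)^(4*5/2) = (-1)^10 = 1, coeff 4 -> 4
Conjugated coefficients: 1, 4


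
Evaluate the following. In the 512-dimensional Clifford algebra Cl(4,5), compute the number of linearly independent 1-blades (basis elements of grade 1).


Number of grade-k basis blades in Cl(p,q) with n = p + q is C(n, k).
n = 4 + 5 = 9
C(9, 1) = 9! / (1! * 8!)
= 362880 / (1 * 40320)
= 9


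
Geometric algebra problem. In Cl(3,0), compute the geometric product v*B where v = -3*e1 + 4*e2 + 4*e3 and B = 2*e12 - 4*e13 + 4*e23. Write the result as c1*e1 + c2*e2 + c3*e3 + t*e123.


vB has grade-1 (vector) and grade-3 (trivector) parts: vB = (v _| B) + (v ^ B).
Vector part <vB>_1:
  e1: -v2*b12 - v3*b13 = -(4)*(2) - (4)*(-4) = 8
  e2: v1*b12 - v3*b23 = (-3)*(2) - (4)*(4) = -22
  e3: v1*b13 + v2*b23 = (-3)*(-4) + (4)*(4) = 28
Trivector part <vB>_3:
  e123: v1*b23 - v2*b13 + v3*b12 = (-3)*(4) - (4)*(-4) + (4)*(2) = 12
vB = 8*e1 - 22*e2 + 28*e3 + 12*e123


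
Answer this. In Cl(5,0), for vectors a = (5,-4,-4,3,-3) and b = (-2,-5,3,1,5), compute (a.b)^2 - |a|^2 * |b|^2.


a . b = 5*(-2) + (-4)*(-5) + (-4)*3 + 3*1 + (-3)*5
= -10 + 20 + (-12) + 3 + (-15) = -14
|a|^2 = 5^2 + (-4)^2 + (-4)^2 + 3^2 + (-3)^2 = 75
|b|^2 = (-2)^2 + (-5)^2 + 3^2 + 1^2 + 5^2 = 64
(a.b)^2 = (-14)^2 = 196
|a|^2 * |b|^2 = 75 * 64 = 4800
Result = 196 - 4800 = -4604


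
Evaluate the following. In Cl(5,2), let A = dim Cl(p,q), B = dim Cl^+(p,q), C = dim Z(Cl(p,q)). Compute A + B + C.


n = 5 + 2 = 7
Total dim = 2^7 = 128
Even subalgebra dim = 2^6 = 64
n is odd, so center dim = 2
Sum = 128 + 64 + 2 = 194


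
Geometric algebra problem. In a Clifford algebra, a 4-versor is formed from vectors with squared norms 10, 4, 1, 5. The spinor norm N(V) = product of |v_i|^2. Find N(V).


Spinor norm N(V) = |v1|^2 * |v2|^2 * ... * |v4|^2
= 10 * 4 * 1 * 5
Running product: 10, 40, 40, 200
N(V) = 200


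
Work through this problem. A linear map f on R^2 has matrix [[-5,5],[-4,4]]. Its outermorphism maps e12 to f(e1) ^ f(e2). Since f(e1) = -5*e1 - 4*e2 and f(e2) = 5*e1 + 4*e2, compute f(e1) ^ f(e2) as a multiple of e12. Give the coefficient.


The outermorphism of a linear map f sends e1^e2 to f(e1)^f(e2).
f(e1) = -5*e1 - 4*e2
f(e2) = 5*e1 + 4*e2
f(e1) ^ f(e2) = (-5*e1 - 4*e2) ^ (5*e1 + 4*e2)
= (-5)*4*e12 + (-4)*5*e21
= (-20 - (-20))*e12
= 0*e12
Coefficient = 0


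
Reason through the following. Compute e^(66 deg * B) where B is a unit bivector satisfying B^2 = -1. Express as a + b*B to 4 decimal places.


For a unit bivector B with B^2 = -1, the exponential series gives
e^(theta*B) = cos(theta) + sin(theta)*B (the GA analogue of Euler's formula).
theta = 66 degrees = 1.151917 rad
cos(66 deg) = 0.4067
sin(66 deg) = 0.9135
exp(theta*B) = 0.4067 + 0.9135*B


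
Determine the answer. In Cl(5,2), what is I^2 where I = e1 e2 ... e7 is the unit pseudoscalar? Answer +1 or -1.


The pseudoscalar I = e1...e_n (product of all n generators) of Cl(p,q) satisfies I^2 = (-1)^(q + n(n-1)/2).
p = 5, q = 2, n = p + q = 7
n(n-1)/2 = 7 * 6 / 2 = 21
Exponent = q + n(n-1)/2 = 2 + 21 = 23
I^2 = (-1)^23 = -1


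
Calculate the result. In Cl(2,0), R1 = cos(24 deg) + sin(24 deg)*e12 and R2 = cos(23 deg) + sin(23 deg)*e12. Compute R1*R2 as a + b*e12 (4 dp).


Same-plane rotors commute and their half-angles add:
R1*R2 = cos(a1 + a2) + sin(a1 + a2)*e12.
a1 + a2 = 24 + 23 = 47 deg
cos(47 deg) = 0.6820
sin(47 deg) = 0.7314
R1*R2 = 0.6820 + 0.7314*e12


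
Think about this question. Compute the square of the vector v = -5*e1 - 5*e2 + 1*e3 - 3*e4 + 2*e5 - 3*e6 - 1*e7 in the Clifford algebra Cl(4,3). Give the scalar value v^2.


v^2 = sum of c_i^2 * e_i^2
Positive signature terms (e_i^2 = +1): (-5)^2 + (-5)^2 + 1^2 + (-3)^2 = 60
Negative signature terms (e_j^2 = -1): 2^2 + (-3)^2 + (-1)^2 = 14
v^2 = 60 - 14 = 46


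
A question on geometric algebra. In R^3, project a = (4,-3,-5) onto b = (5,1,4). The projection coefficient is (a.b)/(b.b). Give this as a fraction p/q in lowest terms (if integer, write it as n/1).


Projection coefficient = (a . b) / (b . b)
a . b = 4*5 + (-3)*1 + (-5)*4
= 20 + (-3) + (-20) = -3
b . b = 5^2 + 1^2 + 4^2
= 25 + 1 + 16 = 42
Coefficient = -3/42
In lowest terms: -1/14


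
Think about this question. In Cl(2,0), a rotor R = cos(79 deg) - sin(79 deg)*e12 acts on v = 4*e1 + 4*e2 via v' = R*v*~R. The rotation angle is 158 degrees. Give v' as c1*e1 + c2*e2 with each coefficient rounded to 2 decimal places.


Rotor R = cos(79deg) - sin(79deg)*e12
Rotation angle theta = 2 * 79 = 158 degrees
v' = R*v*~R rotates v by theta.
cos(158deg) = -0.9272, sin(158deg) = 0.3746
v'_1 = 4*cos(158deg) - 4*sin(158deg)
= 4*(-0.9272) - 4*0.3746
= -5.21
v'_2 = 4*sin(158deg) + 4*cos(158deg)
= 4*0.3746 + 4*(-0.9272)
= -2.21
v' = -5.21*e1 - 2.21*e2


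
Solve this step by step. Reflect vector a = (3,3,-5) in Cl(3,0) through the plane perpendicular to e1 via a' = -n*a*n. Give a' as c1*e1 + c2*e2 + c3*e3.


Reflection formula: a' = -n*a*n, with n = e1 (unit vector, n^2 = 1).
For reflection through hyperplane perp to e1:
The component along e1 flips sign, others stay.
a = (3, 3, -5)
a' = (-3, 3, -5)
a' = -3*e1 + 3*e2 - 5*e3


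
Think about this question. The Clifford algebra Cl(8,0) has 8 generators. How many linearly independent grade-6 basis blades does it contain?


Number of grade-k basis blades in Cl(p,q) with n = p + q is C(n, k).
n = 8 + 0 = 8
C(8, 6) = 8! / (6! * 2!)
= 40320 / (720 * 2)
= 28


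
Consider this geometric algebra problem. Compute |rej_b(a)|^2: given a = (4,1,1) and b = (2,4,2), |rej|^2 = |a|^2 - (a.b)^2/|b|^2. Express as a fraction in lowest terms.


|a|^2 = 4^2 + 1^2 + 1^2 = 18
|b|^2 = 2^2 + 4^2 + 2^2 = 24
a . b = 4*2 + 1*4 + 1*2 = 14
(a.b)^2 = 14^2 = 196
|rej|^2 = 18 - 196/24
= (432 - 196)/24
= 236/24
In lowest terms: 59/6


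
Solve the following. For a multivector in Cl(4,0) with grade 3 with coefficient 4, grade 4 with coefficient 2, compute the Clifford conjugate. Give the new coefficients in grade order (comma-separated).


Clifford conjugate sign for grade k: (-1)^(k(k+1)/2)
Grade 3: (-1)^(3*4/2) = (-1)^6 = 1, coeff 4 -> 4
Grade 4: (-1)^(4*5/2) = (-1)^10 = 1, coeff 2 -> 2
Conjugated coefficients: 4, 2


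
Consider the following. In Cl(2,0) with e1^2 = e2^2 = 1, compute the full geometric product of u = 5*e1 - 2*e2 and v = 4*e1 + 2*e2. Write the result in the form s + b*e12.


Expand: (5*e1 - 2*e2)(4*e1 + 2*e2)
= 5*4*e1e1 + 5*2*e1e2 + (-2)*4*e2e1 + (-2)*2*e2e2
Using e1^2 = e2^2 = 1, e2e1 = -e1e2:
Scalar part s = 5*4 + (-2)*2 = 20 + (-4) = 16
Bivector part b = 5*2 - (-2)*4 = 10 - (-8) = 18
uv = 16 + 18*e12


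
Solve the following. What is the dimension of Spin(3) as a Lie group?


Spin(n) double-covers SO(n); both have Lie algebra so(n) of dimension n(n-1)/2.
n = 3
n(n-1) = 3 * 2 = 6
dim Spin(3) = 6/2 = 3


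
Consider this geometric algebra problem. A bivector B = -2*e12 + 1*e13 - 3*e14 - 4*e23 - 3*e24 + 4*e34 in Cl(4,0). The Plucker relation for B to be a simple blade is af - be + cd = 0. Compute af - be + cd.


Plucker relation: af - be + cd
a*f = (-2)*4 = -8
b*e = 1*(-3) = -3
c*d = (-3)*(-4) = 12
af - be + cd = -8 - (-3) + 12
= 7


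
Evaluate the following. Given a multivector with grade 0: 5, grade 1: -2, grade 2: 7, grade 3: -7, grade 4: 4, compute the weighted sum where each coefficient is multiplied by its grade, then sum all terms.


Grade-weighted sum = sum of grade_k * coefficient_k
0*5 = 0
1*(-2) = -2
2*7 = 14
3*(-7) = -21
4*4 = 16
Total = 0 + (-2) + 14 + (-21) + 16 = 7


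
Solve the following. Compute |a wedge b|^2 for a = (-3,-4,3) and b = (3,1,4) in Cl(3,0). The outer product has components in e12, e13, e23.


a wedge b = (a1*b2 - a2*b1)*e12 + (a1*b3 - a3*b1)*e13 + (a2*b3 - a3*b2)*e23
e12 coeff: (-3)*1 - (-4)*3 = -3 - (-12) = 9
e13 coeff: (-3)*4 - 3*3 = -12 - 9 = -21
e23 coeff: (-4)*4 - 3*1 = -16 - 3 = -19
|a wedge b|^2 = 9^2 + (-21)^2 + (-19)^2
= 81 + 441 + 361
= 883


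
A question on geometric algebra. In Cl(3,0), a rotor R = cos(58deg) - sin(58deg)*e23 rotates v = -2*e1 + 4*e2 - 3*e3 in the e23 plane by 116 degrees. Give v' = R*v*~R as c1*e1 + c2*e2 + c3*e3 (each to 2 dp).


Rotor R = cos(58deg) - sin(58deg)*e23
Rotation angle theta = 2 * 58 = 116 degrees in the e23 plane (e2 -> e3).
The component perpendicular to the plane (e1) is invariant: v'_1 = v1 = -2.00
cos(116deg) = -0.4384, sin(116deg) = 0.8988
v'_2 = v2*cos(theta) - v3*sin(theta) = 4*(-0.4384) - (-3)*0.8988 = 0.94
v'_3 = v2*sin(theta) + v3*cos(theta) = 4*0.8988 + (-3)*(-0.4384) = 4.91
v' = -2.00*e1 + 0.94*e2 + 4.91*e3


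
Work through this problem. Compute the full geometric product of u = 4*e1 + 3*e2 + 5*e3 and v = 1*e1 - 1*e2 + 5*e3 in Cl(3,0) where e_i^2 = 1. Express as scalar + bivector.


In Cl(3,0): e_i^2 = 1, e_ie_j = -e_je_i for i != j.
Scalar part = u . v = 4*1 + 3*(-1) + 5*5
= 4 + (-3) + 25 = 26
e12 coeff = 4*(-1) - 3*1 = -4 - 3 = -7
e13 coeff = 4*5 - 5*1 = 20 - 5 = 15
e23 coeff = 3*5 - 5*(-1) = 15 - (-5) = 20
uv = 26 - 7*e12 + 15*e13 + 20*e23


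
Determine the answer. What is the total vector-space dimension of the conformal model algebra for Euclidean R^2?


The conformal model of R^2 uses Cl(3,1): the 2 Euclidean generators plus two extra orthogonal generators e+ (e+^2 = +1) and e- (e-^2 = -1), from which the null vectors e0, einf are built.
Number of generators m = 2 + 2 = 4.
dim Cl(p,q) = 2^m = 2^4 = 16


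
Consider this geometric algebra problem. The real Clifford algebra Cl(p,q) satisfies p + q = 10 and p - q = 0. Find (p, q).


We need p + q = 10 and p - q = 0.
Adding: 2p = 10 + 0 = 10, so p = 5.
Then q = 10 - 5 = 5.
(p, q) = (5, 5)


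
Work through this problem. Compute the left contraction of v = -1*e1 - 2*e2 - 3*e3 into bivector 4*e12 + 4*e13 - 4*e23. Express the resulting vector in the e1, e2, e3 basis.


Left contraction v _| B = <vB>_1 (grade-1 part of the geometric product vB).
Using e1_|e12 = e2, e2_|e12 = -e1, e1_|e13 = e3, e3_|e13 = -e1, e2_|e23 = e3, e3_|e23 = -e2:
e1 coeff: -v2*b12 - v3*b13 = -(-2)*(4) - (-3)*(4) = 20
e2 coeff: v1*b12 - v3*b23 = (-1)*(4) - (-3)*(-4) = -16
e3 coeff: v1*b13 + v2*b23 = (-1)*(4) + (-2)*(-4) = 4
v _| B = 20*e1 - 16*e2 + 4*e3


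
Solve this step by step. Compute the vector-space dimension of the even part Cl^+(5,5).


Even subalgebra dimension = 2^(n-1)
n = 5 + 5 = 10
2^(10 - 1) = 2^9 = 512
Verification: sum of C(10,k) for even k = 1 + 45 + 210 + 210 + 45 + 1 = 512
Result = 512


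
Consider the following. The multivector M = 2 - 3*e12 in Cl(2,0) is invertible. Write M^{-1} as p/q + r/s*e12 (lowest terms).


M = 2 - 3*e12, where e12^2 = -1.
Since M commutes with its reverse ~M = a - b*e12, M * ~M = a^2 - b^2*e12^2 = a^2 + b^2.
So M^{-1} = ~M / (a^2 + b^2) = (a - b*e12)/(a^2 + b^2).
a^2 + b^2 = 4 + 9 = 13
Scalar part = 2/13 = 2/13
Bivector coeff = 3/13 = 3/13
M^{-1} = 2/13 + 3/13*e12


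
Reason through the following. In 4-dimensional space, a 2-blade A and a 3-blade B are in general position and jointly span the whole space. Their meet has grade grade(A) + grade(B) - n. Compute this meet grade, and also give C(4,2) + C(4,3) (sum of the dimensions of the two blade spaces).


Meet grade = grade(A) + grade(B) - n
= 2 + 3 - 4 = 1
C(4,2) = 6
C(4,3) = 4
dim_A + dim_B = 6 + 4 = 10


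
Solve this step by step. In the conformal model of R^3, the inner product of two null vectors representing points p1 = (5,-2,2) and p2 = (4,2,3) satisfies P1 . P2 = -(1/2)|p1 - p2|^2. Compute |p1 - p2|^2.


p1 - p2 = (1, -4, -1)
|p1 - p2|^2 = 1^2 + (-4)^2 + (-1)^2
= 1 + 16 + 1
= 18


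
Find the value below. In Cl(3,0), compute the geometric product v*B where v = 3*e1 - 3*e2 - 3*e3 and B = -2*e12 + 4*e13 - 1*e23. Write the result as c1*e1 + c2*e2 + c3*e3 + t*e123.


vB has grade-1 (vector) and grade-3 (trivector) parts: vB = (v _| B) + (v ^ B).
Vector part <vB>_1:
  e1: -v2*b12 - v3*b13 = -(-3)*(-2) - (-3)*(4) = 6
  e2: v1*b12 - v3*b23 = (3)*(-2) - (-3)*(-1) = -9
  e3: v1*b13 + v2*b23 = (3)*(4) + (-3)*(-1) = 15
Trivector part <vB>_3:
  e123: v1*b23 - v2*b13 + v3*b12 = (3)*(-1) - (-3)*(4) + (-3)*(-2) = 15
vB = 6*e1 - 9*e2 + 15*e3 + 15*e123


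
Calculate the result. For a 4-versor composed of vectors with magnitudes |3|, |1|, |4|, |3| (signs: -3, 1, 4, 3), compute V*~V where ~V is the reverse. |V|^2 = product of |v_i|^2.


Each vector v_i has |v_i|^2 = s_i^2
Squared scales: (-3)^2 = 9, 1^2 = 1, 4^2 = 16, 3^2 = 9
|V|^2 = 9 * 1 * 16 * 9
= 1296


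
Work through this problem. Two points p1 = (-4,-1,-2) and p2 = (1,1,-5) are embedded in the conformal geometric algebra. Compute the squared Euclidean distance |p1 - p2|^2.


p1 - p2 = (-5, -2, 3)
|p1 - p2|^2 = (-5)^2 + (-2)^2 + 3^2
= 25 + 4 + 9
= 38


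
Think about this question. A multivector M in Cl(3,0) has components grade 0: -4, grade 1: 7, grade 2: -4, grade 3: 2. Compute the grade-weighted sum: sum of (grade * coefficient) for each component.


Grade-weighted sum = sum of grade_k * coefficient_k
0*(-4) = 0
1*7 = 7
2*(-4) = -8
3*2 = 6
Total = 0 + 7 + (-8) + 6 = 5


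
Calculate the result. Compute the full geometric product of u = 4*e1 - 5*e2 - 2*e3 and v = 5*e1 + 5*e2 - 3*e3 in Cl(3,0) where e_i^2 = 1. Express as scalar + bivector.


In Cl(3,0): e_i^2 = 1, e_ie_j = -e_je_i for i != j.
Scalar part = u . v = 4*5 + (-5)*5 + (-2)*(-3)
= 20 + (-25) + 6 = 1
e12 coeff = 4*5 - (-5)*5 = 20 - (-25) = 45
e13 coeff = 4*(-3) - (-2)*5 = -12 - (-10) = -2
e23 coeff = (-5)*(-3) - (-2)*5 = 15 - (-10) = 25
uv = 1 + 45*e12 - 2*e13 + 25*e23


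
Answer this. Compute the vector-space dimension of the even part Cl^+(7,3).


Even subalgebra dimension = 2^(n-1)
n = 7 + 3 = 10
2^(10 - 1) = 2^9 = 512
Verification: sum of C(10,k) for even k = 1 + 45 + 210 + 210 + 45 + 1 = 512
Result = 512


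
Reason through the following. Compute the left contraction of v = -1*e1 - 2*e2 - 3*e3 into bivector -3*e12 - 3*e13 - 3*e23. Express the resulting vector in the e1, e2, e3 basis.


Left contraction v _| B = <vB>_1 (grade-1 part of the geometric product vB).
Using e1_|e12 = e2, e2_|e12 = -e1, e1_|e13 = e3, e3_|e13 = -e1, e2_|e23 = e3, e3_|e23 = -e2:
e1 coeff: -v2*b12 - v3*b13 = -(-2)*(-3) - (-3)*(-3) = -15
e2 coeff: v1*b12 - v3*b23 = (-1)*(-3) - (-3)*(-3) = -6
e3 coeff: v1*b13 + v2*b23 = (-1)*(-3) + (-2)*(-3) = 9
v _| B = -15*e1 - 6*e2 + 9*e3
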